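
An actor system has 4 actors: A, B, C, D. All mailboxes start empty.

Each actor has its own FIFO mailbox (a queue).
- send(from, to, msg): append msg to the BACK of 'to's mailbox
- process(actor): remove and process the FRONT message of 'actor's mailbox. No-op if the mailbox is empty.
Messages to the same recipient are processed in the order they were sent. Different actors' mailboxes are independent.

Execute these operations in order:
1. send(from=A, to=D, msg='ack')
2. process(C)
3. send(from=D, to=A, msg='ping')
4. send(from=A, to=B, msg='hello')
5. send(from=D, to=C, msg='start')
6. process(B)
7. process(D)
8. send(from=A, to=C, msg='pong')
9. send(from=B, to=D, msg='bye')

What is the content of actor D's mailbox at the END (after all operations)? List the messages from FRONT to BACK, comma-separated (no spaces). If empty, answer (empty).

After 1 (send(from=A, to=D, msg='ack')): A:[] B:[] C:[] D:[ack]
After 2 (process(C)): A:[] B:[] C:[] D:[ack]
After 3 (send(from=D, to=A, msg='ping')): A:[ping] B:[] C:[] D:[ack]
After 4 (send(from=A, to=B, msg='hello')): A:[ping] B:[hello] C:[] D:[ack]
After 5 (send(from=D, to=C, msg='start')): A:[ping] B:[hello] C:[start] D:[ack]
After 6 (process(B)): A:[ping] B:[] C:[start] D:[ack]
After 7 (process(D)): A:[ping] B:[] C:[start] D:[]
After 8 (send(from=A, to=C, msg='pong')): A:[ping] B:[] C:[start,pong] D:[]
After 9 (send(from=B, to=D, msg='bye')): A:[ping] B:[] C:[start,pong] D:[bye]

Answer: bye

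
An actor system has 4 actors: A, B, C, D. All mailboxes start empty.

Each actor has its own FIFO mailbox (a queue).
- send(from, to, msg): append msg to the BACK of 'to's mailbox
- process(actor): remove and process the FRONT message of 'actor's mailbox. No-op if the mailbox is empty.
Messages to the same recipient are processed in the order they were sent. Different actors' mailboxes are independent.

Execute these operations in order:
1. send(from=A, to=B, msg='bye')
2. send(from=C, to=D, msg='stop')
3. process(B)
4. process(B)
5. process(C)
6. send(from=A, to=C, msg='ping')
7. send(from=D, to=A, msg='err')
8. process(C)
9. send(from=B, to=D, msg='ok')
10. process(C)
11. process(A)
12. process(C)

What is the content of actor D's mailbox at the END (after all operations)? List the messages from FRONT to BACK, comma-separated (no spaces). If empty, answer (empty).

After 1 (send(from=A, to=B, msg='bye')): A:[] B:[bye] C:[] D:[]
After 2 (send(from=C, to=D, msg='stop')): A:[] B:[bye] C:[] D:[stop]
After 3 (process(B)): A:[] B:[] C:[] D:[stop]
After 4 (process(B)): A:[] B:[] C:[] D:[stop]
After 5 (process(C)): A:[] B:[] C:[] D:[stop]
After 6 (send(from=A, to=C, msg='ping')): A:[] B:[] C:[ping] D:[stop]
After 7 (send(from=D, to=A, msg='err')): A:[err] B:[] C:[ping] D:[stop]
After 8 (process(C)): A:[err] B:[] C:[] D:[stop]
After 9 (send(from=B, to=D, msg='ok')): A:[err] B:[] C:[] D:[stop,ok]
After 10 (process(C)): A:[err] B:[] C:[] D:[stop,ok]
After 11 (process(A)): A:[] B:[] C:[] D:[stop,ok]
After 12 (process(C)): A:[] B:[] C:[] D:[stop,ok]

Answer: stop,ok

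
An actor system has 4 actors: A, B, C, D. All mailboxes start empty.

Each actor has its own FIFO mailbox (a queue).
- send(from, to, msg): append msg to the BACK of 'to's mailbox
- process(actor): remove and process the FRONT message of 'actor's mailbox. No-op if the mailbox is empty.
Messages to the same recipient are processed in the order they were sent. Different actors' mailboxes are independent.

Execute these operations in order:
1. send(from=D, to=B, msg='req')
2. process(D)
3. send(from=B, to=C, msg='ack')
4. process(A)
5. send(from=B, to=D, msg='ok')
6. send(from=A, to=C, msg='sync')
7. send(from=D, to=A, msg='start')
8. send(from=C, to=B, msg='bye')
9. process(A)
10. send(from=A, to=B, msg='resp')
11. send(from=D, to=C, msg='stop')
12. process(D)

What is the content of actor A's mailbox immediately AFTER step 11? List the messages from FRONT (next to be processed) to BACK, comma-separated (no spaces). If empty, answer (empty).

After 1 (send(from=D, to=B, msg='req')): A:[] B:[req] C:[] D:[]
After 2 (process(D)): A:[] B:[req] C:[] D:[]
After 3 (send(from=B, to=C, msg='ack')): A:[] B:[req] C:[ack] D:[]
After 4 (process(A)): A:[] B:[req] C:[ack] D:[]
After 5 (send(from=B, to=D, msg='ok')): A:[] B:[req] C:[ack] D:[ok]
After 6 (send(from=A, to=C, msg='sync')): A:[] B:[req] C:[ack,sync] D:[ok]
After 7 (send(from=D, to=A, msg='start')): A:[start] B:[req] C:[ack,sync] D:[ok]
After 8 (send(from=C, to=B, msg='bye')): A:[start] B:[req,bye] C:[ack,sync] D:[ok]
After 9 (process(A)): A:[] B:[req,bye] C:[ack,sync] D:[ok]
After 10 (send(from=A, to=B, msg='resp')): A:[] B:[req,bye,resp] C:[ack,sync] D:[ok]
After 11 (send(from=D, to=C, msg='stop')): A:[] B:[req,bye,resp] C:[ack,sync,stop] D:[ok]

(empty)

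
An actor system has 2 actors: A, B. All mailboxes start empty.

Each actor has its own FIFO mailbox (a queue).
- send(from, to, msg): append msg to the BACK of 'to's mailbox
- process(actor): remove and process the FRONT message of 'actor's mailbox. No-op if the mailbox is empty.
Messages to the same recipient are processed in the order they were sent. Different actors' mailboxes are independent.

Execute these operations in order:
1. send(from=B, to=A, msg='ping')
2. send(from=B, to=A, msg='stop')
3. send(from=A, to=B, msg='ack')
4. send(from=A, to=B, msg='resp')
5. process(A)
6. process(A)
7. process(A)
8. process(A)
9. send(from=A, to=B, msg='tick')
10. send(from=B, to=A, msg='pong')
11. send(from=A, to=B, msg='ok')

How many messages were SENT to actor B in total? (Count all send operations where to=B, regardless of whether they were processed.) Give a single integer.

Answer: 4

Derivation:
After 1 (send(from=B, to=A, msg='ping')): A:[ping] B:[]
After 2 (send(from=B, to=A, msg='stop')): A:[ping,stop] B:[]
After 3 (send(from=A, to=B, msg='ack')): A:[ping,stop] B:[ack]
After 4 (send(from=A, to=B, msg='resp')): A:[ping,stop] B:[ack,resp]
After 5 (process(A)): A:[stop] B:[ack,resp]
After 6 (process(A)): A:[] B:[ack,resp]
After 7 (process(A)): A:[] B:[ack,resp]
After 8 (process(A)): A:[] B:[ack,resp]
After 9 (send(from=A, to=B, msg='tick')): A:[] B:[ack,resp,tick]
After 10 (send(from=B, to=A, msg='pong')): A:[pong] B:[ack,resp,tick]
After 11 (send(from=A, to=B, msg='ok')): A:[pong] B:[ack,resp,tick,ok]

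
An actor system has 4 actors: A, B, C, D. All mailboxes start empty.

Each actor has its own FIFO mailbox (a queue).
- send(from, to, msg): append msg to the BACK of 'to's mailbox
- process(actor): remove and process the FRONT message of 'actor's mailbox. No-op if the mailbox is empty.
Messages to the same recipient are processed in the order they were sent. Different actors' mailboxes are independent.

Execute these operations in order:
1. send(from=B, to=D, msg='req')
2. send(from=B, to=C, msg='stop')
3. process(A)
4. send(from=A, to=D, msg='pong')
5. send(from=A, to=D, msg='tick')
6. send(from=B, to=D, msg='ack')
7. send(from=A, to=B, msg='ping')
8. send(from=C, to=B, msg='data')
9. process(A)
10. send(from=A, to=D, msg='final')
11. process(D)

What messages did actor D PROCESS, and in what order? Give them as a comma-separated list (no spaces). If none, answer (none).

After 1 (send(from=B, to=D, msg='req')): A:[] B:[] C:[] D:[req]
After 2 (send(from=B, to=C, msg='stop')): A:[] B:[] C:[stop] D:[req]
After 3 (process(A)): A:[] B:[] C:[stop] D:[req]
After 4 (send(from=A, to=D, msg='pong')): A:[] B:[] C:[stop] D:[req,pong]
After 5 (send(from=A, to=D, msg='tick')): A:[] B:[] C:[stop] D:[req,pong,tick]
After 6 (send(from=B, to=D, msg='ack')): A:[] B:[] C:[stop] D:[req,pong,tick,ack]
After 7 (send(from=A, to=B, msg='ping')): A:[] B:[ping] C:[stop] D:[req,pong,tick,ack]
After 8 (send(from=C, to=B, msg='data')): A:[] B:[ping,data] C:[stop] D:[req,pong,tick,ack]
After 9 (process(A)): A:[] B:[ping,data] C:[stop] D:[req,pong,tick,ack]
After 10 (send(from=A, to=D, msg='final')): A:[] B:[ping,data] C:[stop] D:[req,pong,tick,ack,final]
After 11 (process(D)): A:[] B:[ping,data] C:[stop] D:[pong,tick,ack,final]

Answer: req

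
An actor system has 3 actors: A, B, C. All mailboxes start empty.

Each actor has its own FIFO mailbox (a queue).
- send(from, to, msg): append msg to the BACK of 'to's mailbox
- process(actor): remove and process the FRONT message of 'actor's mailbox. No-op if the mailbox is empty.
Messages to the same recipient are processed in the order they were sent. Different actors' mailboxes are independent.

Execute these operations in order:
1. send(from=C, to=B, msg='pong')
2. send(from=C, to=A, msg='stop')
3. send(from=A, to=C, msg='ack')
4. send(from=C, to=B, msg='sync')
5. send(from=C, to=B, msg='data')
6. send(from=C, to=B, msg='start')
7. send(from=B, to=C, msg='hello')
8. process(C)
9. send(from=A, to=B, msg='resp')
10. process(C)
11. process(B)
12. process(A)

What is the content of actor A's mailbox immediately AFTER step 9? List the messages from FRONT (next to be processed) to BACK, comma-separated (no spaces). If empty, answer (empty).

After 1 (send(from=C, to=B, msg='pong')): A:[] B:[pong] C:[]
After 2 (send(from=C, to=A, msg='stop')): A:[stop] B:[pong] C:[]
After 3 (send(from=A, to=C, msg='ack')): A:[stop] B:[pong] C:[ack]
After 4 (send(from=C, to=B, msg='sync')): A:[stop] B:[pong,sync] C:[ack]
After 5 (send(from=C, to=B, msg='data')): A:[stop] B:[pong,sync,data] C:[ack]
After 6 (send(from=C, to=B, msg='start')): A:[stop] B:[pong,sync,data,start] C:[ack]
After 7 (send(from=B, to=C, msg='hello')): A:[stop] B:[pong,sync,data,start] C:[ack,hello]
After 8 (process(C)): A:[stop] B:[pong,sync,data,start] C:[hello]
After 9 (send(from=A, to=B, msg='resp')): A:[stop] B:[pong,sync,data,start,resp] C:[hello]

stop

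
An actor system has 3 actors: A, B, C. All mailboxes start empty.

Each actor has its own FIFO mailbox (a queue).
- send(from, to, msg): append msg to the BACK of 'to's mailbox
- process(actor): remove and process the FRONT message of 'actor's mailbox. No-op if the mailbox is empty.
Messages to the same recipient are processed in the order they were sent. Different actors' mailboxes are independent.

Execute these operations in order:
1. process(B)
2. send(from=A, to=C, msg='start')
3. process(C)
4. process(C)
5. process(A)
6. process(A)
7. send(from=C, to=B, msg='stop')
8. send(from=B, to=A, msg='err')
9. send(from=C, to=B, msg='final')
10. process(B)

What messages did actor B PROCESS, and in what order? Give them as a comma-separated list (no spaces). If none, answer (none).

After 1 (process(B)): A:[] B:[] C:[]
After 2 (send(from=A, to=C, msg='start')): A:[] B:[] C:[start]
After 3 (process(C)): A:[] B:[] C:[]
After 4 (process(C)): A:[] B:[] C:[]
After 5 (process(A)): A:[] B:[] C:[]
After 6 (process(A)): A:[] B:[] C:[]
After 7 (send(from=C, to=B, msg='stop')): A:[] B:[stop] C:[]
After 8 (send(from=B, to=A, msg='err')): A:[err] B:[stop] C:[]
After 9 (send(from=C, to=B, msg='final')): A:[err] B:[stop,final] C:[]
After 10 (process(B)): A:[err] B:[final] C:[]

Answer: stop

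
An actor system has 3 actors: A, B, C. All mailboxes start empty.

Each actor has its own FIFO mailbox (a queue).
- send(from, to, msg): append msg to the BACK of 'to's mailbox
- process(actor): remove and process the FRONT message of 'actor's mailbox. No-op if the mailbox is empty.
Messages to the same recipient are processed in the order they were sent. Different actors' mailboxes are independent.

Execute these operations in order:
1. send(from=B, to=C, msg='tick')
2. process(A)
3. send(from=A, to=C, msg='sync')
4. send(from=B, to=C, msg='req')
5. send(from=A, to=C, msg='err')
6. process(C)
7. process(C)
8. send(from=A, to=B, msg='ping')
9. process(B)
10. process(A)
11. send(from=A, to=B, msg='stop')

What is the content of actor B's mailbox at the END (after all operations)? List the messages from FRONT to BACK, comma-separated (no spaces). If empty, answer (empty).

Answer: stop

Derivation:
After 1 (send(from=B, to=C, msg='tick')): A:[] B:[] C:[tick]
After 2 (process(A)): A:[] B:[] C:[tick]
After 3 (send(from=A, to=C, msg='sync')): A:[] B:[] C:[tick,sync]
After 4 (send(from=B, to=C, msg='req')): A:[] B:[] C:[tick,sync,req]
After 5 (send(from=A, to=C, msg='err')): A:[] B:[] C:[tick,sync,req,err]
After 6 (process(C)): A:[] B:[] C:[sync,req,err]
After 7 (process(C)): A:[] B:[] C:[req,err]
After 8 (send(from=A, to=B, msg='ping')): A:[] B:[ping] C:[req,err]
After 9 (process(B)): A:[] B:[] C:[req,err]
After 10 (process(A)): A:[] B:[] C:[req,err]
After 11 (send(from=A, to=B, msg='stop')): A:[] B:[stop] C:[req,err]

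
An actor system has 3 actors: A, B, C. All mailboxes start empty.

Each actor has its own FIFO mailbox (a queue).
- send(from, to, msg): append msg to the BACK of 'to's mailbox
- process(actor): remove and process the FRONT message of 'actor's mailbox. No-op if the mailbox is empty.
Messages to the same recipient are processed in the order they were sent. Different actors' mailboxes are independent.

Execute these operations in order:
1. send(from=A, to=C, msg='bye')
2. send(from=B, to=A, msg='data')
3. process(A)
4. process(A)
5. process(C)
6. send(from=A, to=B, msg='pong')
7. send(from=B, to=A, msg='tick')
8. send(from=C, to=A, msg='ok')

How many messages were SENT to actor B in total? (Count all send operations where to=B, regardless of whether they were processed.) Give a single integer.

Answer: 1

Derivation:
After 1 (send(from=A, to=C, msg='bye')): A:[] B:[] C:[bye]
After 2 (send(from=B, to=A, msg='data')): A:[data] B:[] C:[bye]
After 3 (process(A)): A:[] B:[] C:[bye]
After 4 (process(A)): A:[] B:[] C:[bye]
After 5 (process(C)): A:[] B:[] C:[]
After 6 (send(from=A, to=B, msg='pong')): A:[] B:[pong] C:[]
After 7 (send(from=B, to=A, msg='tick')): A:[tick] B:[pong] C:[]
After 8 (send(from=C, to=A, msg='ok')): A:[tick,ok] B:[pong] C:[]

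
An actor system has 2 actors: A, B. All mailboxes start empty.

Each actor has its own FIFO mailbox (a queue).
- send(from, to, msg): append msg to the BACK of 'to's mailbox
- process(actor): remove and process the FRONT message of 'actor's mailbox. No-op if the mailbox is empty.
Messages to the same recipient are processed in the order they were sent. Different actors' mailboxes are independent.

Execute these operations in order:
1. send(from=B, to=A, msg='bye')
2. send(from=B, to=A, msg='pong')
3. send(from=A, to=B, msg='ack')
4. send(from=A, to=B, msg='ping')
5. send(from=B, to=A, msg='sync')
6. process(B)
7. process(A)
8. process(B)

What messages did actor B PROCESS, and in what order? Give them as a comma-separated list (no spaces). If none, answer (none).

After 1 (send(from=B, to=A, msg='bye')): A:[bye] B:[]
After 2 (send(from=B, to=A, msg='pong')): A:[bye,pong] B:[]
After 3 (send(from=A, to=B, msg='ack')): A:[bye,pong] B:[ack]
After 4 (send(from=A, to=B, msg='ping')): A:[bye,pong] B:[ack,ping]
After 5 (send(from=B, to=A, msg='sync')): A:[bye,pong,sync] B:[ack,ping]
After 6 (process(B)): A:[bye,pong,sync] B:[ping]
After 7 (process(A)): A:[pong,sync] B:[ping]
After 8 (process(B)): A:[pong,sync] B:[]

Answer: ack,ping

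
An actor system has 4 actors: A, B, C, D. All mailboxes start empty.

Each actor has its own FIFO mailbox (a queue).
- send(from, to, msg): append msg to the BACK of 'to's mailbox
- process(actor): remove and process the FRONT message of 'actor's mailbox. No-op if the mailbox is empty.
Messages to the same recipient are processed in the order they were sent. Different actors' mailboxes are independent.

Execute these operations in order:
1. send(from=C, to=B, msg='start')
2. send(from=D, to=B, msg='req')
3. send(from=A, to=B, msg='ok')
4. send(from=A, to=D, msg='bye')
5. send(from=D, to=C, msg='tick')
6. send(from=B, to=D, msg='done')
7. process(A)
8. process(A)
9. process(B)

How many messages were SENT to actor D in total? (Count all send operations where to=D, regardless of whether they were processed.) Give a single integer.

Answer: 2

Derivation:
After 1 (send(from=C, to=B, msg='start')): A:[] B:[start] C:[] D:[]
After 2 (send(from=D, to=B, msg='req')): A:[] B:[start,req] C:[] D:[]
After 3 (send(from=A, to=B, msg='ok')): A:[] B:[start,req,ok] C:[] D:[]
After 4 (send(from=A, to=D, msg='bye')): A:[] B:[start,req,ok] C:[] D:[bye]
After 5 (send(from=D, to=C, msg='tick')): A:[] B:[start,req,ok] C:[tick] D:[bye]
After 6 (send(from=B, to=D, msg='done')): A:[] B:[start,req,ok] C:[tick] D:[bye,done]
After 7 (process(A)): A:[] B:[start,req,ok] C:[tick] D:[bye,done]
After 8 (process(A)): A:[] B:[start,req,ok] C:[tick] D:[bye,done]
After 9 (process(B)): A:[] B:[req,ok] C:[tick] D:[bye,done]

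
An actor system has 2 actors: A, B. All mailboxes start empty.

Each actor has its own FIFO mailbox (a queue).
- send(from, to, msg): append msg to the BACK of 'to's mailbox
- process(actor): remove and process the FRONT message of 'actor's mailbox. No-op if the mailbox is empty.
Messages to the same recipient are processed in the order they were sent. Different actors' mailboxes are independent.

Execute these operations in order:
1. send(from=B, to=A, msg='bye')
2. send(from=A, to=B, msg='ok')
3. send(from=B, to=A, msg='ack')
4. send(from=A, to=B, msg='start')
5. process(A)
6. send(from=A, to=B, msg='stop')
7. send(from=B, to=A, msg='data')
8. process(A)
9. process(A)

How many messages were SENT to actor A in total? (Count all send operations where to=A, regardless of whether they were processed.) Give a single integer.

Answer: 3

Derivation:
After 1 (send(from=B, to=A, msg='bye')): A:[bye] B:[]
After 2 (send(from=A, to=B, msg='ok')): A:[bye] B:[ok]
After 3 (send(from=B, to=A, msg='ack')): A:[bye,ack] B:[ok]
After 4 (send(from=A, to=B, msg='start')): A:[bye,ack] B:[ok,start]
After 5 (process(A)): A:[ack] B:[ok,start]
After 6 (send(from=A, to=B, msg='stop')): A:[ack] B:[ok,start,stop]
After 7 (send(from=B, to=A, msg='data')): A:[ack,data] B:[ok,start,stop]
After 8 (process(A)): A:[data] B:[ok,start,stop]
After 9 (process(A)): A:[] B:[ok,start,stop]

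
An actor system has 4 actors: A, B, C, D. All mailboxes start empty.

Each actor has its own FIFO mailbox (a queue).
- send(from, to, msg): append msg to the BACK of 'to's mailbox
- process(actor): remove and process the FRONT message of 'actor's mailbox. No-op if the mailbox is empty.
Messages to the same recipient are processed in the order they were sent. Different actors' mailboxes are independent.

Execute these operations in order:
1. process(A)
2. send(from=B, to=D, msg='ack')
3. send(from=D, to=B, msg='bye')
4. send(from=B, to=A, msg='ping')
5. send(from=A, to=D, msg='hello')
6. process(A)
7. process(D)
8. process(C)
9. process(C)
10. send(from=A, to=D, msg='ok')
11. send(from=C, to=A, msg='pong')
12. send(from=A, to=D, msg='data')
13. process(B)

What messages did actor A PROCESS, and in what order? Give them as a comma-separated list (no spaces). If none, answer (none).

Answer: ping

Derivation:
After 1 (process(A)): A:[] B:[] C:[] D:[]
After 2 (send(from=B, to=D, msg='ack')): A:[] B:[] C:[] D:[ack]
After 3 (send(from=D, to=B, msg='bye')): A:[] B:[bye] C:[] D:[ack]
After 4 (send(from=B, to=A, msg='ping')): A:[ping] B:[bye] C:[] D:[ack]
After 5 (send(from=A, to=D, msg='hello')): A:[ping] B:[bye] C:[] D:[ack,hello]
After 6 (process(A)): A:[] B:[bye] C:[] D:[ack,hello]
After 7 (process(D)): A:[] B:[bye] C:[] D:[hello]
After 8 (process(C)): A:[] B:[bye] C:[] D:[hello]
After 9 (process(C)): A:[] B:[bye] C:[] D:[hello]
After 10 (send(from=A, to=D, msg='ok')): A:[] B:[bye] C:[] D:[hello,ok]
After 11 (send(from=C, to=A, msg='pong')): A:[pong] B:[bye] C:[] D:[hello,ok]
After 12 (send(from=A, to=D, msg='data')): A:[pong] B:[bye] C:[] D:[hello,ok,data]
After 13 (process(B)): A:[pong] B:[] C:[] D:[hello,ok,data]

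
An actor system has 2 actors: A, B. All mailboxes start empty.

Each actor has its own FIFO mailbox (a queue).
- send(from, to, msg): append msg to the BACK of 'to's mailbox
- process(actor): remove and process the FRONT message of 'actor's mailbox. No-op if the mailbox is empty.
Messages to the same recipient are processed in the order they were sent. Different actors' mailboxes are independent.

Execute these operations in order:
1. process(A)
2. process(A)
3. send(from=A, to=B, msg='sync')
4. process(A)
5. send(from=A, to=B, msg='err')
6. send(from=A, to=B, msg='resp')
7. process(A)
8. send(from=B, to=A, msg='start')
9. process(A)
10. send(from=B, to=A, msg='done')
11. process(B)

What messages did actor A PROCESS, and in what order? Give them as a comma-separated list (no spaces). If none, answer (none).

Answer: start

Derivation:
After 1 (process(A)): A:[] B:[]
After 2 (process(A)): A:[] B:[]
After 3 (send(from=A, to=B, msg='sync')): A:[] B:[sync]
After 4 (process(A)): A:[] B:[sync]
After 5 (send(from=A, to=B, msg='err')): A:[] B:[sync,err]
After 6 (send(from=A, to=B, msg='resp')): A:[] B:[sync,err,resp]
After 7 (process(A)): A:[] B:[sync,err,resp]
After 8 (send(from=B, to=A, msg='start')): A:[start] B:[sync,err,resp]
After 9 (process(A)): A:[] B:[sync,err,resp]
After 10 (send(from=B, to=A, msg='done')): A:[done] B:[sync,err,resp]
After 11 (process(B)): A:[done] B:[err,resp]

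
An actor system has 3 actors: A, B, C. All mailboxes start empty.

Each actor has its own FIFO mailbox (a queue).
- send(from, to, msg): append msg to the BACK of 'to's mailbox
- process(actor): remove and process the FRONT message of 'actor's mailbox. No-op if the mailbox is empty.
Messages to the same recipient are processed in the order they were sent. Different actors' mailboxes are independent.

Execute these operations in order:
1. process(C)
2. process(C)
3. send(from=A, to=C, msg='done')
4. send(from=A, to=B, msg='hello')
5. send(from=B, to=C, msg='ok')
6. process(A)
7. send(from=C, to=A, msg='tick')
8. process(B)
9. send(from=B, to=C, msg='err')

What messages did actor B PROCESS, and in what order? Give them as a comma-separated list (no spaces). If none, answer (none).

Answer: hello

Derivation:
After 1 (process(C)): A:[] B:[] C:[]
After 2 (process(C)): A:[] B:[] C:[]
After 3 (send(from=A, to=C, msg='done')): A:[] B:[] C:[done]
After 4 (send(from=A, to=B, msg='hello')): A:[] B:[hello] C:[done]
After 5 (send(from=B, to=C, msg='ok')): A:[] B:[hello] C:[done,ok]
After 6 (process(A)): A:[] B:[hello] C:[done,ok]
After 7 (send(from=C, to=A, msg='tick')): A:[tick] B:[hello] C:[done,ok]
After 8 (process(B)): A:[tick] B:[] C:[done,ok]
After 9 (send(from=B, to=C, msg='err')): A:[tick] B:[] C:[done,ok,err]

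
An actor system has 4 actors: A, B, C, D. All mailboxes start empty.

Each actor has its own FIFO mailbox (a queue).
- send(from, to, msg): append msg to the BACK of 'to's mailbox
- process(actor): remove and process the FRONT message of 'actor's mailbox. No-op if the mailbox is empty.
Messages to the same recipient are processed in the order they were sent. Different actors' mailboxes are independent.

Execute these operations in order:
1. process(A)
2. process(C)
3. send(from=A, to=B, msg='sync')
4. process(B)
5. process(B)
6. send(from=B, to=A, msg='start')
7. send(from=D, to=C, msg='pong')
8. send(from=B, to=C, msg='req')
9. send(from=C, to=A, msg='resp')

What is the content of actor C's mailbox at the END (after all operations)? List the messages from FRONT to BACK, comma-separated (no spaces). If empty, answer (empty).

Answer: pong,req

Derivation:
After 1 (process(A)): A:[] B:[] C:[] D:[]
After 2 (process(C)): A:[] B:[] C:[] D:[]
After 3 (send(from=A, to=B, msg='sync')): A:[] B:[sync] C:[] D:[]
After 4 (process(B)): A:[] B:[] C:[] D:[]
After 5 (process(B)): A:[] B:[] C:[] D:[]
After 6 (send(from=B, to=A, msg='start')): A:[start] B:[] C:[] D:[]
After 7 (send(from=D, to=C, msg='pong')): A:[start] B:[] C:[pong] D:[]
After 8 (send(from=B, to=C, msg='req')): A:[start] B:[] C:[pong,req] D:[]
After 9 (send(from=C, to=A, msg='resp')): A:[start,resp] B:[] C:[pong,req] D:[]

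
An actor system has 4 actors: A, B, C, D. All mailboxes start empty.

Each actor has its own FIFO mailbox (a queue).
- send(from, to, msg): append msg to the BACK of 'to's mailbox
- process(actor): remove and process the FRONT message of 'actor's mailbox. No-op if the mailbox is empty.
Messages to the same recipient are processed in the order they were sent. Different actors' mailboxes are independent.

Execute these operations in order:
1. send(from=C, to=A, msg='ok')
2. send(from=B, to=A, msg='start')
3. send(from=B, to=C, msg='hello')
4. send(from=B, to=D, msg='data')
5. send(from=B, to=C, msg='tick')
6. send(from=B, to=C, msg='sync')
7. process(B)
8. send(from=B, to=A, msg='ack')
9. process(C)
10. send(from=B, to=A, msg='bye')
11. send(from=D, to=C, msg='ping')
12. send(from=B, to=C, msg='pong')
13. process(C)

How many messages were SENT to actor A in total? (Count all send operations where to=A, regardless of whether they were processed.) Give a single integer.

Answer: 4

Derivation:
After 1 (send(from=C, to=A, msg='ok')): A:[ok] B:[] C:[] D:[]
After 2 (send(from=B, to=A, msg='start')): A:[ok,start] B:[] C:[] D:[]
After 3 (send(from=B, to=C, msg='hello')): A:[ok,start] B:[] C:[hello] D:[]
After 4 (send(from=B, to=D, msg='data')): A:[ok,start] B:[] C:[hello] D:[data]
After 5 (send(from=B, to=C, msg='tick')): A:[ok,start] B:[] C:[hello,tick] D:[data]
After 6 (send(from=B, to=C, msg='sync')): A:[ok,start] B:[] C:[hello,tick,sync] D:[data]
After 7 (process(B)): A:[ok,start] B:[] C:[hello,tick,sync] D:[data]
After 8 (send(from=B, to=A, msg='ack')): A:[ok,start,ack] B:[] C:[hello,tick,sync] D:[data]
After 9 (process(C)): A:[ok,start,ack] B:[] C:[tick,sync] D:[data]
After 10 (send(from=B, to=A, msg='bye')): A:[ok,start,ack,bye] B:[] C:[tick,sync] D:[data]
After 11 (send(from=D, to=C, msg='ping')): A:[ok,start,ack,bye] B:[] C:[tick,sync,ping] D:[data]
After 12 (send(from=B, to=C, msg='pong')): A:[ok,start,ack,bye] B:[] C:[tick,sync,ping,pong] D:[data]
After 13 (process(C)): A:[ok,start,ack,bye] B:[] C:[sync,ping,pong] D:[data]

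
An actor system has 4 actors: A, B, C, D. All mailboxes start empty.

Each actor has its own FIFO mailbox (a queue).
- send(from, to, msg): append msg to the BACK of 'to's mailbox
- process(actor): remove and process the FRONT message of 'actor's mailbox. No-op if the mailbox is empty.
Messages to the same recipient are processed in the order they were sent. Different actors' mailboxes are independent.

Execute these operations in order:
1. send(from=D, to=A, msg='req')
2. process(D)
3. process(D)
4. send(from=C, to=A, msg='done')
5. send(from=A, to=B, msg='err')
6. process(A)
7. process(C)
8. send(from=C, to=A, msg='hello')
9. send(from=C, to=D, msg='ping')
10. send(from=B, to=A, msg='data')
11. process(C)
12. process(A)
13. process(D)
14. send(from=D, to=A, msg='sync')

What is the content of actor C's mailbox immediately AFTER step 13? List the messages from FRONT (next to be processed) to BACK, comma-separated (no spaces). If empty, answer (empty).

After 1 (send(from=D, to=A, msg='req')): A:[req] B:[] C:[] D:[]
After 2 (process(D)): A:[req] B:[] C:[] D:[]
After 3 (process(D)): A:[req] B:[] C:[] D:[]
After 4 (send(from=C, to=A, msg='done')): A:[req,done] B:[] C:[] D:[]
After 5 (send(from=A, to=B, msg='err')): A:[req,done] B:[err] C:[] D:[]
After 6 (process(A)): A:[done] B:[err] C:[] D:[]
After 7 (process(C)): A:[done] B:[err] C:[] D:[]
After 8 (send(from=C, to=A, msg='hello')): A:[done,hello] B:[err] C:[] D:[]
After 9 (send(from=C, to=D, msg='ping')): A:[done,hello] B:[err] C:[] D:[ping]
After 10 (send(from=B, to=A, msg='data')): A:[done,hello,data] B:[err] C:[] D:[ping]
After 11 (process(C)): A:[done,hello,data] B:[err] C:[] D:[ping]
After 12 (process(A)): A:[hello,data] B:[err] C:[] D:[ping]
After 13 (process(D)): A:[hello,data] B:[err] C:[] D:[]

(empty)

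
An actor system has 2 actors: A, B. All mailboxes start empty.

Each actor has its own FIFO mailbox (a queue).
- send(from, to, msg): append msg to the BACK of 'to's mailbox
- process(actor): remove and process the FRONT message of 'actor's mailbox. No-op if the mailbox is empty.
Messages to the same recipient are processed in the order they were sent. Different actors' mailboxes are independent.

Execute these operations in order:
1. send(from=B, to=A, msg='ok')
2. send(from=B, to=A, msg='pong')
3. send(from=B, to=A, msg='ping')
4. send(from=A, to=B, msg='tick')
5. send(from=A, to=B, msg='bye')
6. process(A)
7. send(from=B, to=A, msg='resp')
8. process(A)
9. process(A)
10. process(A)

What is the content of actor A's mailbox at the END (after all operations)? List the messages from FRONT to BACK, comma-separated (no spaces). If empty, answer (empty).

After 1 (send(from=B, to=A, msg='ok')): A:[ok] B:[]
After 2 (send(from=B, to=A, msg='pong')): A:[ok,pong] B:[]
After 3 (send(from=B, to=A, msg='ping')): A:[ok,pong,ping] B:[]
After 4 (send(from=A, to=B, msg='tick')): A:[ok,pong,ping] B:[tick]
After 5 (send(from=A, to=B, msg='bye')): A:[ok,pong,ping] B:[tick,bye]
After 6 (process(A)): A:[pong,ping] B:[tick,bye]
After 7 (send(from=B, to=A, msg='resp')): A:[pong,ping,resp] B:[tick,bye]
After 8 (process(A)): A:[ping,resp] B:[tick,bye]
After 9 (process(A)): A:[resp] B:[tick,bye]
After 10 (process(A)): A:[] B:[tick,bye]

Answer: (empty)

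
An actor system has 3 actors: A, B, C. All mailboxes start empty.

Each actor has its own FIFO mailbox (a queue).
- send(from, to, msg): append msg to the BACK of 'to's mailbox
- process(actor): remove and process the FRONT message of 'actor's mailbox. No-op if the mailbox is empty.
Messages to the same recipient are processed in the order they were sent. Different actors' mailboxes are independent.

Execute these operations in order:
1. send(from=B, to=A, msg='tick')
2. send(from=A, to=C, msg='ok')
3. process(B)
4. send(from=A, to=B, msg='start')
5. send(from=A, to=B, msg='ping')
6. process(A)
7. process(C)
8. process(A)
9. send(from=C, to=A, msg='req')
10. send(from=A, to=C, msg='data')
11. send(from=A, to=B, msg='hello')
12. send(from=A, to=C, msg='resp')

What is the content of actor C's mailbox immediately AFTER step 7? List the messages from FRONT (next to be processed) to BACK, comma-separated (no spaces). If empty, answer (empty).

After 1 (send(from=B, to=A, msg='tick')): A:[tick] B:[] C:[]
After 2 (send(from=A, to=C, msg='ok')): A:[tick] B:[] C:[ok]
After 3 (process(B)): A:[tick] B:[] C:[ok]
After 4 (send(from=A, to=B, msg='start')): A:[tick] B:[start] C:[ok]
After 5 (send(from=A, to=B, msg='ping')): A:[tick] B:[start,ping] C:[ok]
After 6 (process(A)): A:[] B:[start,ping] C:[ok]
After 7 (process(C)): A:[] B:[start,ping] C:[]

(empty)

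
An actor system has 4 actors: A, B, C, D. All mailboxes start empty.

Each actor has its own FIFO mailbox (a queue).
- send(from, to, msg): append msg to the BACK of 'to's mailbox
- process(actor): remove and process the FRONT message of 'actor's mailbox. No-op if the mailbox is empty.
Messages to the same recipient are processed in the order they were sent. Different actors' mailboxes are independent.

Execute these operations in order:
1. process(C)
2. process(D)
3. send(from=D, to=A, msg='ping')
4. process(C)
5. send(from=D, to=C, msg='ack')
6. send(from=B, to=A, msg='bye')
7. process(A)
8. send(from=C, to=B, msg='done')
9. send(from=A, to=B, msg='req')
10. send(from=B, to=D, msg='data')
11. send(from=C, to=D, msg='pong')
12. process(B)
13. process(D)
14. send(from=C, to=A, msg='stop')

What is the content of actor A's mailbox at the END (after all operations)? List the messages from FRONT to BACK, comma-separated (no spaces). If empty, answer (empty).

After 1 (process(C)): A:[] B:[] C:[] D:[]
After 2 (process(D)): A:[] B:[] C:[] D:[]
After 3 (send(from=D, to=A, msg='ping')): A:[ping] B:[] C:[] D:[]
After 4 (process(C)): A:[ping] B:[] C:[] D:[]
After 5 (send(from=D, to=C, msg='ack')): A:[ping] B:[] C:[ack] D:[]
After 6 (send(from=B, to=A, msg='bye')): A:[ping,bye] B:[] C:[ack] D:[]
After 7 (process(A)): A:[bye] B:[] C:[ack] D:[]
After 8 (send(from=C, to=B, msg='done')): A:[bye] B:[done] C:[ack] D:[]
After 9 (send(from=A, to=B, msg='req')): A:[bye] B:[done,req] C:[ack] D:[]
After 10 (send(from=B, to=D, msg='data')): A:[bye] B:[done,req] C:[ack] D:[data]
After 11 (send(from=C, to=D, msg='pong')): A:[bye] B:[done,req] C:[ack] D:[data,pong]
After 12 (process(B)): A:[bye] B:[req] C:[ack] D:[data,pong]
After 13 (process(D)): A:[bye] B:[req] C:[ack] D:[pong]
After 14 (send(from=C, to=A, msg='stop')): A:[bye,stop] B:[req] C:[ack] D:[pong]

Answer: bye,stop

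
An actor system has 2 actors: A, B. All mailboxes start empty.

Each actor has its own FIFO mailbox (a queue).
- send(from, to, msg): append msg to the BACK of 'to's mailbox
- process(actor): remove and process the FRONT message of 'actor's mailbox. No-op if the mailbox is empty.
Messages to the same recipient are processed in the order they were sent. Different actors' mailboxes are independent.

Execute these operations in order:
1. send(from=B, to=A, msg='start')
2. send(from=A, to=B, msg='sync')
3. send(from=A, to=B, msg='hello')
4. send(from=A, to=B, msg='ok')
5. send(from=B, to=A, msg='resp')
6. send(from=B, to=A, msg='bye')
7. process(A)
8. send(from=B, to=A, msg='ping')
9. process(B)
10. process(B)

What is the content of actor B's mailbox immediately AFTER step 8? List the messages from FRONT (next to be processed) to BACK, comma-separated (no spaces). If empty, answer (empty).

After 1 (send(from=B, to=A, msg='start')): A:[start] B:[]
After 2 (send(from=A, to=B, msg='sync')): A:[start] B:[sync]
After 3 (send(from=A, to=B, msg='hello')): A:[start] B:[sync,hello]
After 4 (send(from=A, to=B, msg='ok')): A:[start] B:[sync,hello,ok]
After 5 (send(from=B, to=A, msg='resp')): A:[start,resp] B:[sync,hello,ok]
After 6 (send(from=B, to=A, msg='bye')): A:[start,resp,bye] B:[sync,hello,ok]
After 7 (process(A)): A:[resp,bye] B:[sync,hello,ok]
After 8 (send(from=B, to=A, msg='ping')): A:[resp,bye,ping] B:[sync,hello,ok]

sync,hello,ok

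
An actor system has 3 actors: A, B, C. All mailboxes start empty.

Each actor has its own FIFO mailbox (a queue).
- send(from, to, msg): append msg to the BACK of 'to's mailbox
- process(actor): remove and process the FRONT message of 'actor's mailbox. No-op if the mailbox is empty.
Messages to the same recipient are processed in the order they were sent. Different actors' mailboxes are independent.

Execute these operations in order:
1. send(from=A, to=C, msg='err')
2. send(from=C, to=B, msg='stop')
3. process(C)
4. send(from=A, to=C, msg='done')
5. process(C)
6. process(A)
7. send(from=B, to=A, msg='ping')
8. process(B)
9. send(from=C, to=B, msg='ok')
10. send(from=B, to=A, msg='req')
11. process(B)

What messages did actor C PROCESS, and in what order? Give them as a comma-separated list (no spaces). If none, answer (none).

Answer: err,done

Derivation:
After 1 (send(from=A, to=C, msg='err')): A:[] B:[] C:[err]
After 2 (send(from=C, to=B, msg='stop')): A:[] B:[stop] C:[err]
After 3 (process(C)): A:[] B:[stop] C:[]
After 4 (send(from=A, to=C, msg='done')): A:[] B:[stop] C:[done]
After 5 (process(C)): A:[] B:[stop] C:[]
After 6 (process(A)): A:[] B:[stop] C:[]
After 7 (send(from=B, to=A, msg='ping')): A:[ping] B:[stop] C:[]
After 8 (process(B)): A:[ping] B:[] C:[]
After 9 (send(from=C, to=B, msg='ok')): A:[ping] B:[ok] C:[]
After 10 (send(from=B, to=A, msg='req')): A:[ping,req] B:[ok] C:[]
After 11 (process(B)): A:[ping,req] B:[] C:[]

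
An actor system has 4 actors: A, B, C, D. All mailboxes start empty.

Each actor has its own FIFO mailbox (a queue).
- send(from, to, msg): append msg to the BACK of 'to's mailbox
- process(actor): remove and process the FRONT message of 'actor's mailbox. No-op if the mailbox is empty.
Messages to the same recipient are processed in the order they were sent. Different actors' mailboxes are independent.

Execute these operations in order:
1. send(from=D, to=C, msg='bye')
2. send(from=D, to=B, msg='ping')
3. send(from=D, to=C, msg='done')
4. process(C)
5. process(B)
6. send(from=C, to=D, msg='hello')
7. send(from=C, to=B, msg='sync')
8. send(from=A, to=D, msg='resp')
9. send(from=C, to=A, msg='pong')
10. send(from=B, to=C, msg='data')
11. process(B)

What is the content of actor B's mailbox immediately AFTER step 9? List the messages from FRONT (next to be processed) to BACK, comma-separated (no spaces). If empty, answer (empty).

After 1 (send(from=D, to=C, msg='bye')): A:[] B:[] C:[bye] D:[]
After 2 (send(from=D, to=B, msg='ping')): A:[] B:[ping] C:[bye] D:[]
After 3 (send(from=D, to=C, msg='done')): A:[] B:[ping] C:[bye,done] D:[]
After 4 (process(C)): A:[] B:[ping] C:[done] D:[]
After 5 (process(B)): A:[] B:[] C:[done] D:[]
After 6 (send(from=C, to=D, msg='hello')): A:[] B:[] C:[done] D:[hello]
After 7 (send(from=C, to=B, msg='sync')): A:[] B:[sync] C:[done] D:[hello]
After 8 (send(from=A, to=D, msg='resp')): A:[] B:[sync] C:[done] D:[hello,resp]
After 9 (send(from=C, to=A, msg='pong')): A:[pong] B:[sync] C:[done] D:[hello,resp]

sync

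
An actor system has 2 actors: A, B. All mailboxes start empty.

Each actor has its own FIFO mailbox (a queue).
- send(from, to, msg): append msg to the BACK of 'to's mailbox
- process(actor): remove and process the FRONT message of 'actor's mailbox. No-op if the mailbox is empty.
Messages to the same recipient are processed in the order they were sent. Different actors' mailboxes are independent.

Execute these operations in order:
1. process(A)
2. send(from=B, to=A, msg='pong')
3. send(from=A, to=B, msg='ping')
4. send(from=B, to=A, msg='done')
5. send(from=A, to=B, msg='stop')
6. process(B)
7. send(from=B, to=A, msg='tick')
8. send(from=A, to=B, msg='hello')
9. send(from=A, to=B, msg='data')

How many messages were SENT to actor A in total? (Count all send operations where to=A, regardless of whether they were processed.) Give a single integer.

After 1 (process(A)): A:[] B:[]
After 2 (send(from=B, to=A, msg='pong')): A:[pong] B:[]
After 3 (send(from=A, to=B, msg='ping')): A:[pong] B:[ping]
After 4 (send(from=B, to=A, msg='done')): A:[pong,done] B:[ping]
After 5 (send(from=A, to=B, msg='stop')): A:[pong,done] B:[ping,stop]
After 6 (process(B)): A:[pong,done] B:[stop]
After 7 (send(from=B, to=A, msg='tick')): A:[pong,done,tick] B:[stop]
After 8 (send(from=A, to=B, msg='hello')): A:[pong,done,tick] B:[stop,hello]
After 9 (send(from=A, to=B, msg='data')): A:[pong,done,tick] B:[stop,hello,data]

Answer: 3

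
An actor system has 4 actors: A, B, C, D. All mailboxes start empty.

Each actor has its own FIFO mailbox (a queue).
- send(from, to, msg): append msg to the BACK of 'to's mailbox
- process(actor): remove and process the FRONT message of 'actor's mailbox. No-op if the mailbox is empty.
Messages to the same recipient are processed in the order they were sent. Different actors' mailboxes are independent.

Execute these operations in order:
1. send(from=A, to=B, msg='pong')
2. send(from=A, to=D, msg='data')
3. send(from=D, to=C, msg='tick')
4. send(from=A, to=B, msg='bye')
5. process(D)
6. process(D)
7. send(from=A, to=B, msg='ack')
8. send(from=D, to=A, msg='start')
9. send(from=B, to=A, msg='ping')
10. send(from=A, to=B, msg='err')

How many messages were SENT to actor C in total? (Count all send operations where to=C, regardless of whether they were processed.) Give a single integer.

Answer: 1

Derivation:
After 1 (send(from=A, to=B, msg='pong')): A:[] B:[pong] C:[] D:[]
After 2 (send(from=A, to=D, msg='data')): A:[] B:[pong] C:[] D:[data]
After 3 (send(from=D, to=C, msg='tick')): A:[] B:[pong] C:[tick] D:[data]
After 4 (send(from=A, to=B, msg='bye')): A:[] B:[pong,bye] C:[tick] D:[data]
After 5 (process(D)): A:[] B:[pong,bye] C:[tick] D:[]
After 6 (process(D)): A:[] B:[pong,bye] C:[tick] D:[]
After 7 (send(from=A, to=B, msg='ack')): A:[] B:[pong,bye,ack] C:[tick] D:[]
After 8 (send(from=D, to=A, msg='start')): A:[start] B:[pong,bye,ack] C:[tick] D:[]
After 9 (send(from=B, to=A, msg='ping')): A:[start,ping] B:[pong,bye,ack] C:[tick] D:[]
After 10 (send(from=A, to=B, msg='err')): A:[start,ping] B:[pong,bye,ack,err] C:[tick] D:[]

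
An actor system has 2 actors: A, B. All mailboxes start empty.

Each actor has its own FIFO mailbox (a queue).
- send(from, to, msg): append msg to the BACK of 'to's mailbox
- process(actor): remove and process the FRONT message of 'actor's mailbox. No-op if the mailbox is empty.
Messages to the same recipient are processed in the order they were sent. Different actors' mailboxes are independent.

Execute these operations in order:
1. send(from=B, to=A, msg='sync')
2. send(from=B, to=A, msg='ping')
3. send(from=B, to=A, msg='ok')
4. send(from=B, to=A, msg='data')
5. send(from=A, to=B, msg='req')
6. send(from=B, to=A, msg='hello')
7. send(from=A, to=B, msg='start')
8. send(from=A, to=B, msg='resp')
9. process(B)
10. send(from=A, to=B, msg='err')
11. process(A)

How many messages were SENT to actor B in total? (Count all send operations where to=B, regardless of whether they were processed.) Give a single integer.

Answer: 4

Derivation:
After 1 (send(from=B, to=A, msg='sync')): A:[sync] B:[]
After 2 (send(from=B, to=A, msg='ping')): A:[sync,ping] B:[]
After 3 (send(from=B, to=A, msg='ok')): A:[sync,ping,ok] B:[]
After 4 (send(from=B, to=A, msg='data')): A:[sync,ping,ok,data] B:[]
After 5 (send(from=A, to=B, msg='req')): A:[sync,ping,ok,data] B:[req]
After 6 (send(from=B, to=A, msg='hello')): A:[sync,ping,ok,data,hello] B:[req]
After 7 (send(from=A, to=B, msg='start')): A:[sync,ping,ok,data,hello] B:[req,start]
After 8 (send(from=A, to=B, msg='resp')): A:[sync,ping,ok,data,hello] B:[req,start,resp]
After 9 (process(B)): A:[sync,ping,ok,data,hello] B:[start,resp]
After 10 (send(from=A, to=B, msg='err')): A:[sync,ping,ok,data,hello] B:[start,resp,err]
After 11 (process(A)): A:[ping,ok,data,hello] B:[start,resp,err]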